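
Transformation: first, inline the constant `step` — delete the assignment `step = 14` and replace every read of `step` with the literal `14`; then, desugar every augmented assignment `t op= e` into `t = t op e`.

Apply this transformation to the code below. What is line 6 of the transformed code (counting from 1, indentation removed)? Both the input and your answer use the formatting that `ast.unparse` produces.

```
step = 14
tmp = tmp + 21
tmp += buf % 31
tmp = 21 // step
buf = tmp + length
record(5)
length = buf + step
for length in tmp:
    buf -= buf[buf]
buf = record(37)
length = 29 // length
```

Transformed code:
tmp = tmp + 21
tmp = tmp + buf % 31
tmp = 21 // 14
buf = tmp + length
record(5)
length = buf + 14
for length in tmp:
    buf = buf - buf[buf]
buf = record(37)
length = 29 // length

length = buf + 14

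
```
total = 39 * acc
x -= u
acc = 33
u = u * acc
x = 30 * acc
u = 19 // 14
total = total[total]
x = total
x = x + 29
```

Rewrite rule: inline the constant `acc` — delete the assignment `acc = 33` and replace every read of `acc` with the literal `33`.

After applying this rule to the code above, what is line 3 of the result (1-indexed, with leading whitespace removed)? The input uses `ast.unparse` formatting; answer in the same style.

Transformed code:
total = 39 * 33
x -= u
u = u * 33
x = 30 * 33
u = 19 // 14
total = total[total]
x = total
x = x + 29

u = u * 33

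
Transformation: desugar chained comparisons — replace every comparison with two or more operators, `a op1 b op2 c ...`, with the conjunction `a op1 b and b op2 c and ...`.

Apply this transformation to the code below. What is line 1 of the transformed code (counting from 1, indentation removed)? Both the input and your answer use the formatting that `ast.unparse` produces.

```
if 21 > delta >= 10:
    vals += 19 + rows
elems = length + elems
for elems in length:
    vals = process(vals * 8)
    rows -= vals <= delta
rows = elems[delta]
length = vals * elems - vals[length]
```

Transformed code:
if 21 > delta and delta >= 10:
    vals += 19 + rows
elems = length + elems
for elems in length:
    vals = process(vals * 8)
    rows -= vals <= delta
rows = elems[delta]
length = vals * elems - vals[length]

if 21 > delta and delta >= 10:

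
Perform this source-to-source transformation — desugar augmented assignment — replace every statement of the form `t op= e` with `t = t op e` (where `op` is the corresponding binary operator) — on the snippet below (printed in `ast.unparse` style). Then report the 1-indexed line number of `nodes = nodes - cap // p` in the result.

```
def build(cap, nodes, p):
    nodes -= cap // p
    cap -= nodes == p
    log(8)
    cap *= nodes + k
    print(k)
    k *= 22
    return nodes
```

2

Transformed code:
def build(cap, nodes, p):
    nodes = nodes - cap // p
    cap = cap - (nodes == p)
    log(8)
    cap = cap * (nodes + k)
    print(k)
    k = k * 22
    return nodes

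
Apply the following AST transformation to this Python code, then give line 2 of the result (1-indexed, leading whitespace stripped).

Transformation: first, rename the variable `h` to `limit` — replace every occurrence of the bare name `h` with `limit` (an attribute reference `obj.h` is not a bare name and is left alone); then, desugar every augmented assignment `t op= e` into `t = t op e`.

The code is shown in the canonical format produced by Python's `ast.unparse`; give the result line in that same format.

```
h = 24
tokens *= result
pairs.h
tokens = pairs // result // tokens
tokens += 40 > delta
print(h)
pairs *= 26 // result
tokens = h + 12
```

tokens = tokens * result

Transformed code:
limit = 24
tokens = tokens * result
pairs.h
tokens = pairs // result // tokens
tokens = tokens + (40 > delta)
print(limit)
pairs = pairs * (26 // result)
tokens = limit + 12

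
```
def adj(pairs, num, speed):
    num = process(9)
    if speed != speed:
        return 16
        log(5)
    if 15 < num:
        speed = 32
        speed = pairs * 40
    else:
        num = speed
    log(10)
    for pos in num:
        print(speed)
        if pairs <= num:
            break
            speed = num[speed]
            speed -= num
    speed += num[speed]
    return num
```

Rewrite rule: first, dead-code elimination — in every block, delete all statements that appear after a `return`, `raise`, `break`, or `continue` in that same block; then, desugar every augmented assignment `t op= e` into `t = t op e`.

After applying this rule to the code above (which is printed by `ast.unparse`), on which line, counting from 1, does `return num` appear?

16

Transformed code:
def adj(pairs, num, speed):
    num = process(9)
    if speed != speed:
        return 16
    if 15 < num:
        speed = 32
        speed = pairs * 40
    else:
        num = speed
    log(10)
    for pos in num:
        print(speed)
        if pairs <= num:
            break
    speed = speed + num[speed]
    return num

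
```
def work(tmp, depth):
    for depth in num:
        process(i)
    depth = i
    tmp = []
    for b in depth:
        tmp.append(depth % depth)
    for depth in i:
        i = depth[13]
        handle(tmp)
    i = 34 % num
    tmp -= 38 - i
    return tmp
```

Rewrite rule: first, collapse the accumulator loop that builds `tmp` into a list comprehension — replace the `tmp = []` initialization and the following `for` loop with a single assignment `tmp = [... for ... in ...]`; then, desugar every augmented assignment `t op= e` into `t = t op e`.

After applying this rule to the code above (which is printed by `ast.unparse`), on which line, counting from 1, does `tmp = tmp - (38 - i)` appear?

Transformed code:
def work(tmp, depth):
    for depth in num:
        process(i)
    depth = i
    tmp = [depth % depth for b in depth]
    for depth in i:
        i = depth[13]
        handle(tmp)
    i = 34 % num
    tmp = tmp - (38 - i)
    return tmp

10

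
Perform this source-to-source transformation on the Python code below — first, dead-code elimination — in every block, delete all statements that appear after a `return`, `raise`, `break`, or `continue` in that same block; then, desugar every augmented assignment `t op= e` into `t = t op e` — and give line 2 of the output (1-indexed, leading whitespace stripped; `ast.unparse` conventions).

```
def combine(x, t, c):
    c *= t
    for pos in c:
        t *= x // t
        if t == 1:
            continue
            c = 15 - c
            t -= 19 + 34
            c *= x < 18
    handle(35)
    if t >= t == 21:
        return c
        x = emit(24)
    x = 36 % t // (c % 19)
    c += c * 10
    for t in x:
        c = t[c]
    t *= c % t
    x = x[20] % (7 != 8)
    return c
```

c = c * t

Transformed code:
def combine(x, t, c):
    c = c * t
    for pos in c:
        t = t * (x // t)
        if t == 1:
            continue
    handle(35)
    if t >= t == 21:
        return c
    x = 36 % t // (c % 19)
    c = c + c * 10
    for t in x:
        c = t[c]
    t = t * (c % t)
    x = x[20] % (7 != 8)
    return c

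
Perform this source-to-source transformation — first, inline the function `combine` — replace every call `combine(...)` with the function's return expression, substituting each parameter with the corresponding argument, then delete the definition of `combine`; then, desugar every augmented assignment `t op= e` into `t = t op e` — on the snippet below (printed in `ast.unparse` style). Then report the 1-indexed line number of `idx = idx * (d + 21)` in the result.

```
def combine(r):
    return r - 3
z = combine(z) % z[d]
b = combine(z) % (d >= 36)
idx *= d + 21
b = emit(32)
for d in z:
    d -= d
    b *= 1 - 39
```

3

Transformed code:
z = (z - 3) % z[d]
b = (z - 3) % (d >= 36)
idx = idx * (d + 21)
b = emit(32)
for d in z:
    d = d - d
    b = b * (1 - 39)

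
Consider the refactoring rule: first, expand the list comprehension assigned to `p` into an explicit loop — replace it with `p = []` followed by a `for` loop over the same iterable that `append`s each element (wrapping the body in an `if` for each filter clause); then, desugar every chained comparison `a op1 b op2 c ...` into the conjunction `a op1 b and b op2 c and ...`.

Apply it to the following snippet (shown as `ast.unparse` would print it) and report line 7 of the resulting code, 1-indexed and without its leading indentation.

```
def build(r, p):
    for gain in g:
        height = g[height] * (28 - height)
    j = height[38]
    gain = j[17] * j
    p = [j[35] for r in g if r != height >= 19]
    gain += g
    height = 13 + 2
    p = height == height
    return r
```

Transformed code:
def build(r, p):
    for gain in g:
        height = g[height] * (28 - height)
    j = height[38]
    gain = j[17] * j
    p = []
    for r in g:
        if r != height and height >= 19:
            p.append(j[35])
    gain += g
    height = 13 + 2
    p = height == height
    return r

for r in g:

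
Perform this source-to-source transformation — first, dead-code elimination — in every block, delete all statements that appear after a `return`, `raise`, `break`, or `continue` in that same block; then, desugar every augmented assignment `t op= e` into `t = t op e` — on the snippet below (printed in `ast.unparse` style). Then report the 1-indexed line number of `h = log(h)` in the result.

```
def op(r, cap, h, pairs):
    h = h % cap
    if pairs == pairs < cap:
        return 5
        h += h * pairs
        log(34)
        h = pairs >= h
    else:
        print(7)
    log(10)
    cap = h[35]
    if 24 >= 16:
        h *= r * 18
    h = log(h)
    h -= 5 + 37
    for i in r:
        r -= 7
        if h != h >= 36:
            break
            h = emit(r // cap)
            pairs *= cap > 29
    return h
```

Transformed code:
def op(r, cap, h, pairs):
    h = h % cap
    if pairs == pairs < cap:
        return 5
    else:
        print(7)
    log(10)
    cap = h[35]
    if 24 >= 16:
        h = h * (r * 18)
    h = log(h)
    h = h - (5 + 37)
    for i in r:
        r = r - 7
        if h != h >= 36:
            break
    return h

11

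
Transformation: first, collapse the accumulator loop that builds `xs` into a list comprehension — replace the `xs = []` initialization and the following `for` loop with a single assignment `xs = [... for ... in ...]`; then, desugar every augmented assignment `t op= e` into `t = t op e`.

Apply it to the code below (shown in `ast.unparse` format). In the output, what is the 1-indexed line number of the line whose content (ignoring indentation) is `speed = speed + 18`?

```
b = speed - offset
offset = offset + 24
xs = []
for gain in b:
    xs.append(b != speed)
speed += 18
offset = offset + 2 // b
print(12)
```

Transformed code:
b = speed - offset
offset = offset + 24
xs = [b != speed for gain in b]
speed = speed + 18
offset = offset + 2 // b
print(12)

4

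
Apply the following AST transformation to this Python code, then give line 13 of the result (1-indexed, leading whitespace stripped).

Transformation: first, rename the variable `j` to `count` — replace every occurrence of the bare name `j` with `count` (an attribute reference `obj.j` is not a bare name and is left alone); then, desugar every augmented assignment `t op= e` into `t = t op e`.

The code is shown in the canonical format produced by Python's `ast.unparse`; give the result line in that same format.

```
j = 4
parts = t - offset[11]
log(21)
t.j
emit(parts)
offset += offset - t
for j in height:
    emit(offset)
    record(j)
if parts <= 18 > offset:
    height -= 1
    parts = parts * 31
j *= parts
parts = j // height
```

count = count * parts

Transformed code:
count = 4
parts = t - offset[11]
log(21)
t.j
emit(parts)
offset = offset + (offset - t)
for count in height:
    emit(offset)
    record(count)
if parts <= 18 > offset:
    height = height - 1
    parts = parts * 31
count = count * parts
parts = count // height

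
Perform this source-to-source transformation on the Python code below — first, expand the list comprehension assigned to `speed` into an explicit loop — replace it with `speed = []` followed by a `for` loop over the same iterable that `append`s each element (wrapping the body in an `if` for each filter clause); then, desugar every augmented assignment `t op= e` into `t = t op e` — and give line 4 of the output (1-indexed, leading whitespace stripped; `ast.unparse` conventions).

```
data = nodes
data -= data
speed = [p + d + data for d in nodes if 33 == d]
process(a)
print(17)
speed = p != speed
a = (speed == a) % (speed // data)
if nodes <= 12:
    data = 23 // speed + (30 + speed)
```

Transformed code:
data = nodes
data = data - data
speed = []
for d in nodes:
    if 33 == d:
        speed.append(p + d + data)
process(a)
print(17)
speed = p != speed
a = (speed == a) % (speed // data)
if nodes <= 12:
    data = 23 // speed + (30 + speed)

for d in nodes:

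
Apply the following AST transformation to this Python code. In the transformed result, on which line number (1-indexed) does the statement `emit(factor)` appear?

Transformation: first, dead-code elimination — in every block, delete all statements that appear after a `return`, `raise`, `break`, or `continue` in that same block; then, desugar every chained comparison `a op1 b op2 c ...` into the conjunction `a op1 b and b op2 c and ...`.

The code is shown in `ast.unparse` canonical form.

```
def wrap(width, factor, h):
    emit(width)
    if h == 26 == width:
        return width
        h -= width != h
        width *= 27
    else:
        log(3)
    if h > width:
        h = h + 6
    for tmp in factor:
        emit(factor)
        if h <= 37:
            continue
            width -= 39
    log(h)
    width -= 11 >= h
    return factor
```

Transformed code:
def wrap(width, factor, h):
    emit(width)
    if h == 26 and 26 == width:
        return width
    else:
        log(3)
    if h > width:
        h = h + 6
    for tmp in factor:
        emit(factor)
        if h <= 37:
            continue
    log(h)
    width -= 11 >= h
    return factor

10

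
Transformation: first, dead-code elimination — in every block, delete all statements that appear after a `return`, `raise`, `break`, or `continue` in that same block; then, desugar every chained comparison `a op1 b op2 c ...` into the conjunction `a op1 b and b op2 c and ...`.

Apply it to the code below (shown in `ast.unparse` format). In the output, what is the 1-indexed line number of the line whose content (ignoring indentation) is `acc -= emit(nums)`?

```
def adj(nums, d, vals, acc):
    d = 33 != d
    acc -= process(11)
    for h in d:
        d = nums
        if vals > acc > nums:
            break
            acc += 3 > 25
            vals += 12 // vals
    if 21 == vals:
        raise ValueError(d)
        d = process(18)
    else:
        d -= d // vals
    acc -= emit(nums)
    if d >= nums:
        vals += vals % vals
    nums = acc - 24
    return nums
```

Transformed code:
def adj(nums, d, vals, acc):
    d = 33 != d
    acc -= process(11)
    for h in d:
        d = nums
        if vals > acc and acc > nums:
            break
    if 21 == vals:
        raise ValueError(d)
    else:
        d -= d // vals
    acc -= emit(nums)
    if d >= nums:
        vals += vals % vals
    nums = acc - 24
    return nums

12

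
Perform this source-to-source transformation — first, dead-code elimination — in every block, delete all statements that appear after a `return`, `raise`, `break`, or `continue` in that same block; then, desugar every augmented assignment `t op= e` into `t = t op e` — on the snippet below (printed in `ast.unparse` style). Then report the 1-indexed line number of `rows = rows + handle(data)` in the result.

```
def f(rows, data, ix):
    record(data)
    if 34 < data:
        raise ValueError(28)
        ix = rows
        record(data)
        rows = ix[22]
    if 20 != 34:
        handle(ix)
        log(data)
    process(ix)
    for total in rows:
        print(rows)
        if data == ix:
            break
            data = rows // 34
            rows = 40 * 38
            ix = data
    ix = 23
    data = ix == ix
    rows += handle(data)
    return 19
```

15

Transformed code:
def f(rows, data, ix):
    record(data)
    if 34 < data:
        raise ValueError(28)
    if 20 != 34:
        handle(ix)
        log(data)
    process(ix)
    for total in rows:
        print(rows)
        if data == ix:
            break
    ix = 23
    data = ix == ix
    rows = rows + handle(data)
    return 19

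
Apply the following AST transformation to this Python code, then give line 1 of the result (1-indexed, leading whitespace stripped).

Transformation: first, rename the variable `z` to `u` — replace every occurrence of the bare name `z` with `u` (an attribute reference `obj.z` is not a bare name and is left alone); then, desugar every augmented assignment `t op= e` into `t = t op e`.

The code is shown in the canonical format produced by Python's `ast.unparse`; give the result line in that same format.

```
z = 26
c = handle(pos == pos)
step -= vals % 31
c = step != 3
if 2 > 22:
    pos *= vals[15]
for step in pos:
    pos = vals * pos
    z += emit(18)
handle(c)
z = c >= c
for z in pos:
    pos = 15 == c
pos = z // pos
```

Transformed code:
u = 26
c = handle(pos == pos)
step = step - vals % 31
c = step != 3
if 2 > 22:
    pos = pos * vals[15]
for step in pos:
    pos = vals * pos
    u = u + emit(18)
handle(c)
u = c >= c
for u in pos:
    pos = 15 == c
pos = u // pos

u = 26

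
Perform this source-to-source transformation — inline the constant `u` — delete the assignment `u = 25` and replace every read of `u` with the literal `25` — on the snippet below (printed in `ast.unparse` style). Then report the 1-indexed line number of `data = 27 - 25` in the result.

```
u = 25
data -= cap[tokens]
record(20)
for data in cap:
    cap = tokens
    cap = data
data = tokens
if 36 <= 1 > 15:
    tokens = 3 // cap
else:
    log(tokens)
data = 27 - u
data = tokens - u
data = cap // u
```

Transformed code:
data -= cap[tokens]
record(20)
for data in cap:
    cap = tokens
    cap = data
data = tokens
if 36 <= 1 > 15:
    tokens = 3 // cap
else:
    log(tokens)
data = 27 - 25
data = tokens - 25
data = cap // 25

11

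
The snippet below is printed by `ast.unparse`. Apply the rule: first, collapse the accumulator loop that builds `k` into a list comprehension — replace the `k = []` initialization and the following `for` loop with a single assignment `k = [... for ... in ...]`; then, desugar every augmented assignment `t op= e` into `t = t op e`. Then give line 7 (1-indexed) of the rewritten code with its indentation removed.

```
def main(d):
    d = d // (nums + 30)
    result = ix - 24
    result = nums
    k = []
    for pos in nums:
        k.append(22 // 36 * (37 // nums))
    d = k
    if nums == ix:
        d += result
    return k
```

Transformed code:
def main(d):
    d = d // (nums + 30)
    result = ix - 24
    result = nums
    k = [22 // 36 * (37 // nums) for pos in nums]
    d = k
    if nums == ix:
        d = d + result
    return k

if nums == ix:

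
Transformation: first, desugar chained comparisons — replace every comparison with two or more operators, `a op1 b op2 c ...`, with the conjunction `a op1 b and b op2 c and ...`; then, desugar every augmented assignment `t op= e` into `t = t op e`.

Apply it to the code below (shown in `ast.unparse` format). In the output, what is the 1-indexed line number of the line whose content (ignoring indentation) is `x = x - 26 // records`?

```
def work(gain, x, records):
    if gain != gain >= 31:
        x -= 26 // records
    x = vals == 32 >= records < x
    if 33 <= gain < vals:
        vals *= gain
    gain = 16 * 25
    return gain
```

Transformed code:
def work(gain, x, records):
    if gain != gain and gain >= 31:
        x = x - 26 // records
    x = vals == 32 and 32 >= records and (records < x)
    if 33 <= gain and gain < vals:
        vals = vals * gain
    gain = 16 * 25
    return gain

3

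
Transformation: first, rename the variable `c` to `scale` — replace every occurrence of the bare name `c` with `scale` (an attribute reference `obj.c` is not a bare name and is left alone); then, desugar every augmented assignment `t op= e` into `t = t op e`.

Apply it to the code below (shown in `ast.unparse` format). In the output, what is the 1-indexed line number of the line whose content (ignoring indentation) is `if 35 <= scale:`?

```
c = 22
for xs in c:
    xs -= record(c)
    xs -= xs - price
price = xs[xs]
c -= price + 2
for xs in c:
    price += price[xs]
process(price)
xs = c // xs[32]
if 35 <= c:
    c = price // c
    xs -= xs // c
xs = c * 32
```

Transformed code:
scale = 22
for xs in scale:
    xs = xs - record(scale)
    xs = xs - (xs - price)
price = xs[xs]
scale = scale - (price + 2)
for xs in scale:
    price = price + price[xs]
process(price)
xs = scale // xs[32]
if 35 <= scale:
    scale = price // scale
    xs = xs - xs // scale
xs = scale * 32

11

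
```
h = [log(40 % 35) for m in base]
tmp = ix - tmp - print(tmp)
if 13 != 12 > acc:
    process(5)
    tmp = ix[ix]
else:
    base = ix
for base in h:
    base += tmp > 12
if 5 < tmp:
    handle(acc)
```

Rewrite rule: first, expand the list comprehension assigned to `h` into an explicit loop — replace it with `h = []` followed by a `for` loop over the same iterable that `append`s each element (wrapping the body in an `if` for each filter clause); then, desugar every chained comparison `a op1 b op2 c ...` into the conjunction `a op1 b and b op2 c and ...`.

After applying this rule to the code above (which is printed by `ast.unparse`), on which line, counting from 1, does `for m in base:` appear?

2

Transformed code:
h = []
for m in base:
    h.append(log(40 % 35))
tmp = ix - tmp - print(tmp)
if 13 != 12 and 12 > acc:
    process(5)
    tmp = ix[ix]
else:
    base = ix
for base in h:
    base += tmp > 12
if 5 < tmp:
    handle(acc)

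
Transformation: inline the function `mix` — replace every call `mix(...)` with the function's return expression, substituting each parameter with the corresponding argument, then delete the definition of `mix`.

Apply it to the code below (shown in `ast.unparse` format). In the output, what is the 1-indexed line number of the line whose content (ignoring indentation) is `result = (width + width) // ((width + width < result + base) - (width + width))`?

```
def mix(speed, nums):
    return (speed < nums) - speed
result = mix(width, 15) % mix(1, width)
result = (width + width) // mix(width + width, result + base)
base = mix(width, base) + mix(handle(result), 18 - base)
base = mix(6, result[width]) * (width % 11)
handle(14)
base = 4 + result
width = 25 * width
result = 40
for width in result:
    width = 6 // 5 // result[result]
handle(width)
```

2

Transformed code:
result = ((width < 15) - width) % ((1 < width) - 1)
result = (width + width) // ((width + width < result + base) - (width + width))
base = (width < base) - width + ((handle(result) < 18 - base) - handle(result))
base = ((6 < result[width]) - 6) * (width % 11)
handle(14)
base = 4 + result
width = 25 * width
result = 40
for width in result:
    width = 6 // 5 // result[result]
handle(width)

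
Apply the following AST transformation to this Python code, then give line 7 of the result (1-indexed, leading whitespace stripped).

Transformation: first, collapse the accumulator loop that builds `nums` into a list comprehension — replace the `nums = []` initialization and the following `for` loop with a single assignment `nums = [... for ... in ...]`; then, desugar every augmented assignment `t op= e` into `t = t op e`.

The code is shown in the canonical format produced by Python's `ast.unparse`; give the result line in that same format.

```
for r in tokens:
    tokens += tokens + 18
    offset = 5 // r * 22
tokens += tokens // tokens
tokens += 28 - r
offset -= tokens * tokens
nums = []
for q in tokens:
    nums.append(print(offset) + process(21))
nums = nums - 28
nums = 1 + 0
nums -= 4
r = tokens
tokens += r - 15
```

Transformed code:
for r in tokens:
    tokens = tokens + (tokens + 18)
    offset = 5 // r * 22
tokens = tokens + tokens // tokens
tokens = tokens + (28 - r)
offset = offset - tokens * tokens
nums = [print(offset) + process(21) for q in tokens]
nums = nums - 28
nums = 1 + 0
nums = nums - 4
r = tokens
tokens = tokens + (r - 15)

nums = [print(offset) + process(21) for q in tokens]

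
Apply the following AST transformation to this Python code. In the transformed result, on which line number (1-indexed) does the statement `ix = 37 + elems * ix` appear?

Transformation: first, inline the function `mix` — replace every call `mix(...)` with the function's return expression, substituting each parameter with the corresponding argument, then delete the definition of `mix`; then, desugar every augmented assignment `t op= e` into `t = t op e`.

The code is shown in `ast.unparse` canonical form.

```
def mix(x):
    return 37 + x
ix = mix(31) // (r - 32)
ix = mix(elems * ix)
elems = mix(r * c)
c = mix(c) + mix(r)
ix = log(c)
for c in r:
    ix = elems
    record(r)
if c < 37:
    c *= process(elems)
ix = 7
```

Transformed code:
ix = (37 + 31) // (r - 32)
ix = 37 + elems * ix
elems = 37 + r * c
c = 37 + c + (37 + r)
ix = log(c)
for c in r:
    ix = elems
    record(r)
if c < 37:
    c = c * process(elems)
ix = 7

2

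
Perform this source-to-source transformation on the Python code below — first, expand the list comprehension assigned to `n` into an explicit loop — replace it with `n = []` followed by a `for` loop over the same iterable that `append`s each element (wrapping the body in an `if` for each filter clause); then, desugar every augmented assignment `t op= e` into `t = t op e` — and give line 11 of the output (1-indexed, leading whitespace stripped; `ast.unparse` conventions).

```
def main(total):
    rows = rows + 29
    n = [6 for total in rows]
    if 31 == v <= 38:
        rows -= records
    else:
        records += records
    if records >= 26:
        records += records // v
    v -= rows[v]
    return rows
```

Transformed code:
def main(total):
    rows = rows + 29
    n = []
    for total in rows:
        n.append(6)
    if 31 == v <= 38:
        rows = rows - records
    else:
        records = records + records
    if records >= 26:
        records = records + records // v
    v = v - rows[v]
    return rows

records = records + records // v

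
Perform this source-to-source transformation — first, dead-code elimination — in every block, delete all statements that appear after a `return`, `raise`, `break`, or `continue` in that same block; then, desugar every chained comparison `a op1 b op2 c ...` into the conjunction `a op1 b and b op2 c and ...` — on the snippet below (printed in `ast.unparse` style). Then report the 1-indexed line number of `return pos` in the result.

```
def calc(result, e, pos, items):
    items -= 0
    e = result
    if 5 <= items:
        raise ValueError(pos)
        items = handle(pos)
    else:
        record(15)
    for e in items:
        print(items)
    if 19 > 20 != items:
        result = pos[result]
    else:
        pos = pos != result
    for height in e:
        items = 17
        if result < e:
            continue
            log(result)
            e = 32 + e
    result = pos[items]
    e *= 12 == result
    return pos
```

20

Transformed code:
def calc(result, e, pos, items):
    items -= 0
    e = result
    if 5 <= items:
        raise ValueError(pos)
    else:
        record(15)
    for e in items:
        print(items)
    if 19 > 20 and 20 != items:
        result = pos[result]
    else:
        pos = pos != result
    for height in e:
        items = 17
        if result < e:
            continue
    result = pos[items]
    e *= 12 == result
    return pos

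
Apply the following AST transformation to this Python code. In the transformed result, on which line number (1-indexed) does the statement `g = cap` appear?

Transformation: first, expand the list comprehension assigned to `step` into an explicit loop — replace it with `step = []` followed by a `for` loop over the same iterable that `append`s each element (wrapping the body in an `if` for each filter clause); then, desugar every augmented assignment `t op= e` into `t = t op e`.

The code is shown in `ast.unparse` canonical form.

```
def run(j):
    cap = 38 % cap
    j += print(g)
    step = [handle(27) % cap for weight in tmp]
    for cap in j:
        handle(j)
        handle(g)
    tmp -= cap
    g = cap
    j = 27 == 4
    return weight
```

Transformed code:
def run(j):
    cap = 38 % cap
    j = j + print(g)
    step = []
    for weight in tmp:
        step.append(handle(27) % cap)
    for cap in j:
        handle(j)
        handle(g)
    tmp = tmp - cap
    g = cap
    j = 27 == 4
    return weight

11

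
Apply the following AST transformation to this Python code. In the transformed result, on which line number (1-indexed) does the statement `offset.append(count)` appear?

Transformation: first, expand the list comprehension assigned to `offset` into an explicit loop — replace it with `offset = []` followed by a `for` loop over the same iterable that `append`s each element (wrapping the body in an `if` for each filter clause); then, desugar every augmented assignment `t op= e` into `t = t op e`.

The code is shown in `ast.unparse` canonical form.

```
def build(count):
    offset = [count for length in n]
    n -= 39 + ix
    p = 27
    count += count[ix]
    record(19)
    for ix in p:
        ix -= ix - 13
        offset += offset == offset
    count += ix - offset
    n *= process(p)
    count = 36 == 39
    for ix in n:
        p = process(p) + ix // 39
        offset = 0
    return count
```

4

Transformed code:
def build(count):
    offset = []
    for length in n:
        offset.append(count)
    n = n - (39 + ix)
    p = 27
    count = count + count[ix]
    record(19)
    for ix in p:
        ix = ix - (ix - 13)
        offset = offset + (offset == offset)
    count = count + (ix - offset)
    n = n * process(p)
    count = 36 == 39
    for ix in n:
        p = process(p) + ix // 39
        offset = 0
    return count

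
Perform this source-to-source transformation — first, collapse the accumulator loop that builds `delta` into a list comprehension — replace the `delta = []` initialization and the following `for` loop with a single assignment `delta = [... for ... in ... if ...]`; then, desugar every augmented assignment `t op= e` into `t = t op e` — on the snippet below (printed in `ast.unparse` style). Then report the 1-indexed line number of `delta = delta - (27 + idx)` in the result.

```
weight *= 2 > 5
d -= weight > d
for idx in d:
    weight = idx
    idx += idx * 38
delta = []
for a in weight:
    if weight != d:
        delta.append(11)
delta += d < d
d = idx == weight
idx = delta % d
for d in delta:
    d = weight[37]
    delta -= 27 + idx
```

Transformed code:
weight = weight * (2 > 5)
d = d - (weight > d)
for idx in d:
    weight = idx
    idx = idx + idx * 38
delta = [11 for a in weight if weight != d]
delta = delta + (d < d)
d = idx == weight
idx = delta % d
for d in delta:
    d = weight[37]
    delta = delta - (27 + idx)

12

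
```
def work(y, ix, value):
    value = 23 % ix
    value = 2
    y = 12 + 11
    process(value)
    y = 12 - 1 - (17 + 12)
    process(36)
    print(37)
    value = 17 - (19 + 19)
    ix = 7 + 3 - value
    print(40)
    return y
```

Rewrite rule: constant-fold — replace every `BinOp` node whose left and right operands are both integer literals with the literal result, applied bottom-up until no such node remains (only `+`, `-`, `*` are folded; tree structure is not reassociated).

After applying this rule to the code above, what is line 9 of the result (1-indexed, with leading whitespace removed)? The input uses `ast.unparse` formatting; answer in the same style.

Transformed code:
def work(y, ix, value):
    value = 23 % ix
    value = 2
    y = 23
    process(value)
    y = -18
    process(36)
    print(37)
    value = -21
    ix = 10 - value
    print(40)
    return y

value = -21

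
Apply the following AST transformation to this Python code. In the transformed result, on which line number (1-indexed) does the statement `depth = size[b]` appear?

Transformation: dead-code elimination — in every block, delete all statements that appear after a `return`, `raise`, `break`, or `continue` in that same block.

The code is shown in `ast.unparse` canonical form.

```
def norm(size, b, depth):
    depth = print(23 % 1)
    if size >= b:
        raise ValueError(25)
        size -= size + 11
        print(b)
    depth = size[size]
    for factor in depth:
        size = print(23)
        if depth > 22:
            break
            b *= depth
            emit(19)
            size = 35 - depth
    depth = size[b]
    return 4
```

10

Transformed code:
def norm(size, b, depth):
    depth = print(23 % 1)
    if size >= b:
        raise ValueError(25)
    depth = size[size]
    for factor in depth:
        size = print(23)
        if depth > 22:
            break
    depth = size[b]
    return 4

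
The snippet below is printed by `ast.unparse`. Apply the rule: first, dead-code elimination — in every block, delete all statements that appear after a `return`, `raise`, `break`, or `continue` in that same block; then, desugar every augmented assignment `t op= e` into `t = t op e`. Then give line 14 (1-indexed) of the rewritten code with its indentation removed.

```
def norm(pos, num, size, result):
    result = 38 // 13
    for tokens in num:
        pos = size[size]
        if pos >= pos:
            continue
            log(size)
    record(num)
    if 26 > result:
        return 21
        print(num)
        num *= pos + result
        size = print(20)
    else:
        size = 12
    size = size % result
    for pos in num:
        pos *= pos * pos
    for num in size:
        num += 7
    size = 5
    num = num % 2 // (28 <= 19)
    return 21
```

pos = pos * (pos * pos)

Transformed code:
def norm(pos, num, size, result):
    result = 38 // 13
    for tokens in num:
        pos = size[size]
        if pos >= pos:
            continue
    record(num)
    if 26 > result:
        return 21
    else:
        size = 12
    size = size % result
    for pos in num:
        pos = pos * (pos * pos)
    for num in size:
        num = num + 7
    size = 5
    num = num % 2 // (28 <= 19)
    return 21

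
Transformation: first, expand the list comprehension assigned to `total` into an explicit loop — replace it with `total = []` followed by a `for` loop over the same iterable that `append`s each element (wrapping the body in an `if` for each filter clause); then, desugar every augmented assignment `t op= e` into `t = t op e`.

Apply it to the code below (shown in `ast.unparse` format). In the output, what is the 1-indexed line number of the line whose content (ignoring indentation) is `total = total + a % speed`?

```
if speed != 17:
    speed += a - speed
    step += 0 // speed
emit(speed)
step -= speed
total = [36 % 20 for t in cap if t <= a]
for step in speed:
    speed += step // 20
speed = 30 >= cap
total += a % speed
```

13

Transformed code:
if speed != 17:
    speed = speed + (a - speed)
    step = step + 0 // speed
emit(speed)
step = step - speed
total = []
for t in cap:
    if t <= a:
        total.append(36 % 20)
for step in speed:
    speed = speed + step // 20
speed = 30 >= cap
total = total + a % speed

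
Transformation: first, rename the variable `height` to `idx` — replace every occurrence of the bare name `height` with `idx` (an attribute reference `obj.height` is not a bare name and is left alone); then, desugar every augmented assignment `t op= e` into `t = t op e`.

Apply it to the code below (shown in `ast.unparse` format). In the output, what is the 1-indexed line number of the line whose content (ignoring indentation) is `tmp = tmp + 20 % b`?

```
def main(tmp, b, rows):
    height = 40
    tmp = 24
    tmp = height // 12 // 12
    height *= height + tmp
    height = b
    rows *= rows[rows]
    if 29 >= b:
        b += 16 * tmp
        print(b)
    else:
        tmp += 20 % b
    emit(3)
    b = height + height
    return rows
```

12

Transformed code:
def main(tmp, b, rows):
    idx = 40
    tmp = 24
    tmp = idx // 12 // 12
    idx = idx * (idx + tmp)
    idx = b
    rows = rows * rows[rows]
    if 29 >= b:
        b = b + 16 * tmp
        print(b)
    else:
        tmp = tmp + 20 % b
    emit(3)
    b = idx + idx
    return rows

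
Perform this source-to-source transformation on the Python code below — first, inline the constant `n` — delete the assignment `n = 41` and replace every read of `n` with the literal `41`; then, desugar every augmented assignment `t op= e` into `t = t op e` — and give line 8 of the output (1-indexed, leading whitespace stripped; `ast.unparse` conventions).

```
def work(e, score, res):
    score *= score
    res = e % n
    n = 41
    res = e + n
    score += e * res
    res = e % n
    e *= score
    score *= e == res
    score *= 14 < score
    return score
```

Transformed code:
def work(e, score, res):
    score = score * score
    res = e % 41
    res = e + 41
    score = score + e * res
    res = e % 41
    e = e * score
    score = score * (e == res)
    score = score * (14 < score)
    return score

score = score * (e == res)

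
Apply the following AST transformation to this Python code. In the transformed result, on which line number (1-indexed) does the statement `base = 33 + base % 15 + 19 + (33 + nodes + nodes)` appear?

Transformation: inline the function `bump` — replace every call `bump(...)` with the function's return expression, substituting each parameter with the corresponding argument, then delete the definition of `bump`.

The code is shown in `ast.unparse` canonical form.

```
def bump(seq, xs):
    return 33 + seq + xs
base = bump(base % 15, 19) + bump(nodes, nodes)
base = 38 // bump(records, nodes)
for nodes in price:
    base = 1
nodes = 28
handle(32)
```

Transformed code:
base = 33 + base % 15 + 19 + (33 + nodes + nodes)
base = 38 // (33 + records + nodes)
for nodes in price:
    base = 1
nodes = 28
handle(32)

1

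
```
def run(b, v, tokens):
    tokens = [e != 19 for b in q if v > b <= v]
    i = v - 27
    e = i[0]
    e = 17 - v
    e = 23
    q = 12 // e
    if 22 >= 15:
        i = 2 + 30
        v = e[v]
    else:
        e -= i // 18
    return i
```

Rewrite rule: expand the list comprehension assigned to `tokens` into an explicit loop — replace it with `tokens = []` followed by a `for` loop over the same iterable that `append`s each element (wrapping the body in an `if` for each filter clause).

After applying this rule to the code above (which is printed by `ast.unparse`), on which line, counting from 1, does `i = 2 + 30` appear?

12

Transformed code:
def run(b, v, tokens):
    tokens = []
    for b in q:
        if v > b <= v:
            tokens.append(e != 19)
    i = v - 27
    e = i[0]
    e = 17 - v
    e = 23
    q = 12 // e
    if 22 >= 15:
        i = 2 + 30
        v = e[v]
    else:
        e -= i // 18
    return i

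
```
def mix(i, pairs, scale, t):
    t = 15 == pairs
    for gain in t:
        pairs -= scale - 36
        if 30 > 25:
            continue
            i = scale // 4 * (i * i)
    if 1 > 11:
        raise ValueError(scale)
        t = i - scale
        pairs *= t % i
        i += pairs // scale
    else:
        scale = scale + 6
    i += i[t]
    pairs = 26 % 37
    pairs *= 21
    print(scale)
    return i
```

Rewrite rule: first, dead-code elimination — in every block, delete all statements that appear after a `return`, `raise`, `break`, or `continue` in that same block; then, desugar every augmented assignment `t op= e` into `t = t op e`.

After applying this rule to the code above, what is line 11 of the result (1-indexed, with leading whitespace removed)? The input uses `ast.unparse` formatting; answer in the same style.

Transformed code:
def mix(i, pairs, scale, t):
    t = 15 == pairs
    for gain in t:
        pairs = pairs - (scale - 36)
        if 30 > 25:
            continue
    if 1 > 11:
        raise ValueError(scale)
    else:
        scale = scale + 6
    i = i + i[t]
    pairs = 26 % 37
    pairs = pairs * 21
    print(scale)
    return i

i = i + i[t]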